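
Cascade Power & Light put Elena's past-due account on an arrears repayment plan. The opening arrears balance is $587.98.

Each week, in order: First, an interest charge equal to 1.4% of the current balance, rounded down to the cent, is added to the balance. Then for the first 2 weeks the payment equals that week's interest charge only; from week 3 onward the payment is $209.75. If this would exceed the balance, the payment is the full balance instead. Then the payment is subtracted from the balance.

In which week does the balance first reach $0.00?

5

# | Opening | Interest | Payment | End bal
1 | $587.98 | $8.23 | $8.23 | $587.98
2 | $587.98 | $8.23 | $8.23 | $587.98
3 | $587.98 | $8.23 | $209.75 | $386.46
4 | $386.46 | $5.41 | $209.75 | $182.12
5 | $182.12 | $2.54 | $184.66 | $0.00
Balance reaches $0.00 in week 5.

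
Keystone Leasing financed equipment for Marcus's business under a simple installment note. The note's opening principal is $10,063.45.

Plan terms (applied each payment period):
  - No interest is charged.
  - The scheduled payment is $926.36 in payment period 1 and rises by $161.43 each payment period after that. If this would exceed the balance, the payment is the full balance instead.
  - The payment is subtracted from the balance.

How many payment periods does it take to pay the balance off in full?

Payment period 1: opening $10,063.45; payment $926.36; balance $9,137.09
Payment period 2: opening $9,137.09; payment $1,087.79; balance $8,049.30
Payment period 3: opening $8,049.30; payment $1,249.22; balance $6,800.08
Payment period 4: opening $6,800.08; payment $1,410.65; balance $5,389.43
Payment period 5: opening $5,389.43; payment $1,572.08; balance $3,817.35
Payment period 6: opening $3,817.35; payment $1,733.51; balance $2,083.84
Payment period 7: opening $2,083.84; payment $1,894.94; balance $188.90
Payment period 8: opening $188.90; payment $188.90; balance $0.00
Balance reaches $0.00 in payment period 8.

8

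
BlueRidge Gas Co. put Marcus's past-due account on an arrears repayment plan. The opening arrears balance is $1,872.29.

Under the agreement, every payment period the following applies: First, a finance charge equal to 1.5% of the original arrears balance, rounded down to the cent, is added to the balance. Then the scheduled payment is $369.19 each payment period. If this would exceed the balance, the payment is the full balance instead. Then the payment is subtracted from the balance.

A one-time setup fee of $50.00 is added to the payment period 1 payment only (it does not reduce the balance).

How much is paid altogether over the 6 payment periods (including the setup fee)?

$2,090.77

Payment period 1: opening $1,872.29; interest $28.08 → $1,900.37; payment $369.19 (+ $50.00 fee); balance $1,531.18
Payment period 2: opening $1,531.18; interest $28.08 → $1,559.26; payment $369.19; balance $1,190.07
Payment period 3: opening $1,190.07; interest $28.08 → $1,218.15; payment $369.19; balance $848.96
Payment period 4: opening $848.96; interest $28.08 → $877.04; payment $369.19; balance $507.85
Payment period 5: opening $507.85; interest $28.08 → $535.93; payment $369.19; balance $166.74
Payment period 6: opening $166.74; interest $28.08 → $194.82; payment $194.82; balance $0.00
Total paid: $2,090.77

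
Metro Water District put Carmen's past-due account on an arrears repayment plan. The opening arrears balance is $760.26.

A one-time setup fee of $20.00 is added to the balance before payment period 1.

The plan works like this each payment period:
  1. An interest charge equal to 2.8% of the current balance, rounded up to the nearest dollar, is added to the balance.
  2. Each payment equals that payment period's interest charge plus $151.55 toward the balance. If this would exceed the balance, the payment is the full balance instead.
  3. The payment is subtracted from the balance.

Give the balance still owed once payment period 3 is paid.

$325.61

Payment period 1: opening $780.26; interest $22.00 → $802.26; payment $173.55; balance $628.71
Payment period 2: opening $628.71; interest $18.00 → $646.71; payment $169.55; balance $477.16
Payment period 3: opening $477.16; interest $14.00 → $491.16; payment $165.55; balance $325.61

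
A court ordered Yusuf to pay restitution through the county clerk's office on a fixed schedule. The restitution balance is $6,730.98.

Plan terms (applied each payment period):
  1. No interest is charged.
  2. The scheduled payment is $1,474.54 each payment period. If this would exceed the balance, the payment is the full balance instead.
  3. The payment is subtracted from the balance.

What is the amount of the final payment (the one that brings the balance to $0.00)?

Payment period 1: $6,730.98 − $1,474.54 → $5,256.44
Payment period 2: $5,256.44 − $1,474.54 → $3,781.90
Payment period 3: $3,781.90 − $1,474.54 → $2,307.36
Payment period 4: $2,307.36 − $1,474.54 → $832.82
Payment period 5: $832.82 − $832.82 → $0.00

$832.82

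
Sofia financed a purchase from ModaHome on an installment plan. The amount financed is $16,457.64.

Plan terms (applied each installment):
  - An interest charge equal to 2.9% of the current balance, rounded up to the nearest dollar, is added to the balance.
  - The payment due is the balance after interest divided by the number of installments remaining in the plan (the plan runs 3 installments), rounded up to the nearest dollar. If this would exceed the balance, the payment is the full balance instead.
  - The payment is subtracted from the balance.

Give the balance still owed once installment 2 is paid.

Installment 1: opening $16,457.64; interest $478.00 → $16,935.64; payment $5,646.00; balance $11,289.64
Installment 2: opening $11,289.64; interest $328.00 → $11,617.64; payment $5,809.00; balance $5,808.64

$5,808.64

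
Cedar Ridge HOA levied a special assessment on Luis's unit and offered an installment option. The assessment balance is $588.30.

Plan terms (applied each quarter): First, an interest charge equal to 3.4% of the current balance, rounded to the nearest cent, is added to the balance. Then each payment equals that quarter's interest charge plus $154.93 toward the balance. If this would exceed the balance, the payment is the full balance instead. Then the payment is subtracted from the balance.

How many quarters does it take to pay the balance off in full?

4

# | Opening | Interest | Payment | End bal
1 | $588.30 | $20.00 | $174.93 | $433.37
2 | $433.37 | $14.73 | $169.66 | $278.44
3 | $278.44 | $9.47 | $164.40 | $123.51
4 | $123.51 | $4.20 | $127.71 | $0.00
Balance reaches $0.00 in quarter 4.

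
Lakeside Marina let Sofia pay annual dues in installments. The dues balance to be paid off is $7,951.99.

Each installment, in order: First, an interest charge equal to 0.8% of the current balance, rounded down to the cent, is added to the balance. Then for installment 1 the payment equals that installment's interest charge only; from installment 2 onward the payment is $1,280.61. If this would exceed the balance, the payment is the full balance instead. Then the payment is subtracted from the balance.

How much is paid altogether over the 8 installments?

$8,253.67

Installment 1: opening $7,951.99; interest $63.61 → $8,015.60; payment $63.61; balance $7,951.99
Installment 2: opening $7,951.99; interest $63.61 → $8,015.60; payment $1,280.61; balance $6,734.99
Installment 3: opening $6,734.99; interest $53.87 → $6,788.86; payment $1,280.61; balance $5,508.25
Installment 4: opening $5,508.25; interest $44.06 → $5,552.31; payment $1,280.61; balance $4,271.70
Installment 5: opening $4,271.70; interest $34.17 → $4,305.87; payment $1,280.61; balance $3,025.26
Installment 6: opening $3,025.26; interest $24.20 → $3,049.46; payment $1,280.61; balance $1,768.85
Installment 7: opening $1,768.85; interest $14.15 → $1,783.00; payment $1,280.61; balance $502.39
Installment 8: opening $502.39; interest $4.01 → $506.40; payment $506.40; balance $0.00
Total paid: $8,253.67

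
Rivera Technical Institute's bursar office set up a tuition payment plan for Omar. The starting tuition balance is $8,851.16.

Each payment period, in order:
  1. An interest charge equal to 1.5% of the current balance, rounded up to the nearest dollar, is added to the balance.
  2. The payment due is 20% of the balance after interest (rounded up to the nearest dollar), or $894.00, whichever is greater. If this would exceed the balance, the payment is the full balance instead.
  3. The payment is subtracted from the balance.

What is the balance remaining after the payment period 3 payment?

$4,738.16

# | Opening | Interest | Payment | End bal
1 | $8,851.16 | $133.00 | $1,797.00 | $7,187.16
2 | $7,187.16 | $108.00 | $1,460.00 | $5,835.16
3 | $5,835.16 | $88.00 | $1,185.00 | $4,738.16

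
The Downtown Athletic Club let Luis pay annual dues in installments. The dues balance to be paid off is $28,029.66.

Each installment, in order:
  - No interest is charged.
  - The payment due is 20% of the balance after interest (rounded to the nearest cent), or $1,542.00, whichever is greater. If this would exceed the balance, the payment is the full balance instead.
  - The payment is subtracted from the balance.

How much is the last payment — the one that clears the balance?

$1,179.80

# | Opening | Payment | End bal
1 | $28,029.66 | $5,605.93 | $22,423.73
2 | $22,423.73 | $4,484.75 | $17,938.98
3 | $17,938.98 | $3,587.80 | $14,351.18
4 | $14,351.18 | $2,870.24 | $11,480.94
5 | $11,480.94 | $2,296.19 | $9,184.75
6 | $9,184.75 | $1,836.95 | $7,347.80
7 | $7,347.80 | $1,542.00 | $5,805.80
8 | $5,805.80 | $1,542.00 | $4,263.80
9 | $4,263.80 | $1,542.00 | $2,721.80
10 | $2,721.80 | $1,542.00 | $1,179.80
11 | $1,179.80 | $1,179.80 | $0.00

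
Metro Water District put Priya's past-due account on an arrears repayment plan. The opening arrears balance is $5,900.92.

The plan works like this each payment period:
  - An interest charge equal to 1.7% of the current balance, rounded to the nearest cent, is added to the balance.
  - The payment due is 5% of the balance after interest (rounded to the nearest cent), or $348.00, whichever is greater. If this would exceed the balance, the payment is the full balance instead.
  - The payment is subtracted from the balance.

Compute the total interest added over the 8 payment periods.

# | Opening | Interest | Payment | End bal
1 | $5,900.92 | $100.32 | $348.00 | $5,653.24
2 | $5,653.24 | $96.11 | $348.00 | $5,401.35
3 | $5,401.35 | $91.82 | $348.00 | $5,145.17
4 | $5,145.17 | $87.47 | $348.00 | $4,884.64
5 | $4,884.64 | $83.04 | $348.00 | $4,619.68
6 | $4,619.68 | $78.53 | $348.00 | $4,350.21
7 | $4,350.21 | $73.95 | $348.00 | $4,076.16
8 | $4,076.16 | $69.29 | $348.00 | $3,797.45
Total interest: $100.32 + $96.11 + $91.82 + $87.47 + $83.04 + $78.53 + $73.95 + $69.29 = $680.53

$680.53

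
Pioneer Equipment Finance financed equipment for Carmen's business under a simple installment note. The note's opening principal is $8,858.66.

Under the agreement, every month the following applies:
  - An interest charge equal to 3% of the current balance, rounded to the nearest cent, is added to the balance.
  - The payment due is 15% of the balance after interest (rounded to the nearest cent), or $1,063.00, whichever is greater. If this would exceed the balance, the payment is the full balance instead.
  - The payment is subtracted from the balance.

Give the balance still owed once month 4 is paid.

Month 1: opening $8,858.66; interest $265.76 → $9,124.42; payment $1,368.66; balance $7,755.76
Month 2: opening $7,755.76; interest $232.67 → $7,988.43; payment $1,198.26; balance $6,790.17
Month 3: opening $6,790.17; interest $203.71 → $6,993.88; payment $1,063.00; balance $5,930.88
Month 4: opening $5,930.88; interest $177.93 → $6,108.81; payment $1,063.00; balance $5,045.81

$5,045.81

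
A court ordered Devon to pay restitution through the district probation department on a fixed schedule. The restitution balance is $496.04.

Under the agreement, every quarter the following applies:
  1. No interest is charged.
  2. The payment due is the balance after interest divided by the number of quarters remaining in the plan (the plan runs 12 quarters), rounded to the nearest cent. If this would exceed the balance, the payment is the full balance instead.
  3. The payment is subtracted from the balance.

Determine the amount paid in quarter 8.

Quarter 1: opening $496.04; payment $41.34; balance $454.70
Quarter 2: opening $454.70; payment $41.34; balance $413.36
Quarter 3: opening $413.36; payment $41.34; balance $372.02
Quarter 4: opening $372.02; payment $41.34; balance $330.68
Quarter 5: opening $330.68; payment $41.34; balance $289.34
Quarter 6: opening $289.34; payment $41.33; balance $248.01
Quarter 7: opening $248.01; payment $41.34; balance $206.67
Quarter 8: opening $206.67; payment $41.33; balance $165.34

$41.33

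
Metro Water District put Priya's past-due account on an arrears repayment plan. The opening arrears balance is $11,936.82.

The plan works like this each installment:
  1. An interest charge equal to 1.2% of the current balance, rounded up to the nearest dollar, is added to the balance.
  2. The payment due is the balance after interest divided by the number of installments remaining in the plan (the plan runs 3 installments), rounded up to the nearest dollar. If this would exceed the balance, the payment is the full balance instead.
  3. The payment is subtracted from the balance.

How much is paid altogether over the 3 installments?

$12,226.82

# | Opening | Interest | Payment | End bal
1 | $11,936.82 | $144.00 | $4,027.00 | $8,053.82
2 | $8,053.82 | $97.00 | $4,076.00 | $4,074.82
3 | $4,074.82 | $49.00 | $4,123.82 | $0.00
Total paid: $12,226.82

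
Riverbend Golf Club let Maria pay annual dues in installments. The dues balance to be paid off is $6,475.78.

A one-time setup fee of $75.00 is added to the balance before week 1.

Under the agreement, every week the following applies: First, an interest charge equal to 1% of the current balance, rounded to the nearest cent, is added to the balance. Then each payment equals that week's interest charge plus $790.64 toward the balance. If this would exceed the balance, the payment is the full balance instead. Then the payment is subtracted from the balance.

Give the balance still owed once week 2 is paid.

Week 1: opening $6,550.78; interest $65.51 → $6,616.29; payment $856.15; balance $5,760.14
Week 2: opening $5,760.14; interest $57.60 → $5,817.74; payment $848.24; balance $4,969.50

$4,969.50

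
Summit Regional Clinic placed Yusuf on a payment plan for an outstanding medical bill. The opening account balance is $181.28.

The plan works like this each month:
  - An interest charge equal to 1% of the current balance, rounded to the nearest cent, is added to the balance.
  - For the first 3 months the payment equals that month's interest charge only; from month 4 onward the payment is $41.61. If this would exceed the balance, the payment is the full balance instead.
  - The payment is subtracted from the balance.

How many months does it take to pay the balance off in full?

8

Month 1: $181.28 +$1.81 interest = $183.09; pay $1.81 → $181.28
Month 2: $181.28 +$1.81 interest = $183.09; pay $1.81 → $181.28
Month 3: $181.28 +$1.81 interest = $183.09; pay $1.81 → $181.28
Month 4: $181.28 +$1.81 interest = $183.09; pay $41.61 → $141.48
Month 5: $141.48 +$1.41 interest = $142.89; pay $41.61 → $101.28
Month 6: $101.28 +$1.01 interest = $102.29; pay $41.61 → $60.68
Month 7: $60.68 +$0.61 interest = $61.29; pay $41.61 → $19.68
Month 8: $19.68 +$0.20 interest = $19.88; pay $19.88 → $0.00
Balance reaches $0.00 in month 8.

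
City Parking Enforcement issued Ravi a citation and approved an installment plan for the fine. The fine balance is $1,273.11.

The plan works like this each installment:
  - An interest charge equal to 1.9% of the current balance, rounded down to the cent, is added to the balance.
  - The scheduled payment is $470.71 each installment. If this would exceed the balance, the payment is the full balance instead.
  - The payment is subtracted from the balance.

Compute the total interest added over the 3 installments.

Installment 1: opening $1,273.11; interest $24.18 → $1,297.29; payment $470.71; balance $826.58
Installment 2: opening $826.58; interest $15.70 → $842.28; payment $470.71; balance $371.57
Installment 3: opening $371.57; interest $7.05 → $378.62; payment $378.62; balance $0.00
Total interest: $24.18 + $15.70 + $7.05 = $46.93

$46.93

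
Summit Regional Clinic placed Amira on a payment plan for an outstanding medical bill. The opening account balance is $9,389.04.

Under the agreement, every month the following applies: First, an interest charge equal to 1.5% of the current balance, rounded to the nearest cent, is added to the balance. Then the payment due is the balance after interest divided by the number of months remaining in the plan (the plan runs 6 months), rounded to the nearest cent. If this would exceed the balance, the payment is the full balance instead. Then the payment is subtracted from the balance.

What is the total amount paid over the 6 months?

$9,894.48

# | Opening | Interest | Payment | End bal
1 | $9,389.04 | $140.84 | $1,588.31 | $7,941.57
2 | $7,941.57 | $119.12 | $1,612.14 | $6,448.55
3 | $6,448.55 | $96.73 | $1,636.32 | $4,908.96
4 | $4,908.96 | $73.63 | $1,660.86 | $3,321.73
5 | $3,321.73 | $49.83 | $1,685.78 | $1,685.78
6 | $1,685.78 | $25.29 | $1,711.07 | $0.00
Total paid: $9,894.48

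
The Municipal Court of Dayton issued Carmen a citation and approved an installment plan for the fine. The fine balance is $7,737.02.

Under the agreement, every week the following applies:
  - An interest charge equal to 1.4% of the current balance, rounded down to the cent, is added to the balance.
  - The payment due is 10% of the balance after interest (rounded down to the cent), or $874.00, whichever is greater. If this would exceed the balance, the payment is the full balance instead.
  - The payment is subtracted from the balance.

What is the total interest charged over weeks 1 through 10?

$582.27

Week 1: $7,737.02 +$108.31 interest = $7,845.33; pay $874.00 → $6,971.33
Week 2: $6,971.33 +$97.59 interest = $7,068.92; pay $874.00 → $6,194.92
Week 3: $6,194.92 +$86.72 interest = $6,281.64; pay $874.00 → $5,407.64
Week 4: $5,407.64 +$75.70 interest = $5,483.34; pay $874.00 → $4,609.34
Week 5: $4,609.34 +$64.53 interest = $4,673.87; pay $874.00 → $3,799.87
Week 6: $3,799.87 +$53.19 interest = $3,853.06; pay $874.00 → $2,979.06
Week 7: $2,979.06 +$41.70 interest = $3,020.76; pay $874.00 → $2,146.76
Week 8: $2,146.76 +$30.05 interest = $2,176.81; pay $874.00 → $1,302.81
Week 9: $1,302.81 +$18.23 interest = $1,321.04; pay $874.00 → $447.04
Week 10: $447.04 +$6.25 interest = $453.29; pay $453.29 → $0.00
Total interest: $108.31 + $97.59 + $86.72 + $75.70 + $64.53 + $53.19 + $41.70 + $30.05 + $18.23 + $6.25 = $582.27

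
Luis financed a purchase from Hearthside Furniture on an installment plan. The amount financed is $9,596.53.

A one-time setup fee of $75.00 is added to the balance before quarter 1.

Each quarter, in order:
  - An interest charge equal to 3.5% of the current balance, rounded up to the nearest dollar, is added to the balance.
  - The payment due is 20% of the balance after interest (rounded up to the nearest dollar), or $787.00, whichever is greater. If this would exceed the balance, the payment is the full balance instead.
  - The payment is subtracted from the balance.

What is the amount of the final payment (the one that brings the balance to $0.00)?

Quarter 1: opening $9,671.53; interest $339.00 → $10,010.53; payment $2,003.00; balance $8,007.53
Quarter 2: opening $8,007.53; interest $281.00 → $8,288.53; payment $1,658.00; balance $6,630.53
Quarter 3: opening $6,630.53; interest $233.00 → $6,863.53; payment $1,373.00; balance $5,490.53
Quarter 4: opening $5,490.53; interest $193.00 → $5,683.53; payment $1,137.00; balance $4,546.53
Quarter 5: opening $4,546.53; interest $160.00 → $4,706.53; payment $942.00; balance $3,764.53
Quarter 6: opening $3,764.53; interest $132.00 → $3,896.53; payment $787.00; balance $3,109.53
Quarter 7: opening $3,109.53; interest $109.00 → $3,218.53; payment $787.00; balance $2,431.53
Quarter 8: opening $2,431.53; interest $86.00 → $2,517.53; payment $787.00; balance $1,730.53
Quarter 9: opening $1,730.53; interest $61.00 → $1,791.53; payment $787.00; balance $1,004.53
Quarter 10: opening $1,004.53; interest $36.00 → $1,040.53; payment $787.00; balance $253.53
Quarter 11: opening $253.53; interest $9.00 → $262.53; payment $262.53; balance $0.00

$262.53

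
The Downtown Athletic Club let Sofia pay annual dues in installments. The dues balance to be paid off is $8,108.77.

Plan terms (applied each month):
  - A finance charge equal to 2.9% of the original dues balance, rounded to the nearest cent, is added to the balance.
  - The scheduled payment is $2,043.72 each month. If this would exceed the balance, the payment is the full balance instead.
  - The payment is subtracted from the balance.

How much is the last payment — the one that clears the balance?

$1,109.64

Month 1: $8,108.77 +$235.15 interest = $8,343.92; pay $2,043.72 → $6,300.20
Month 2: $6,300.20 +$235.15 interest = $6,535.35; pay $2,043.72 → $4,491.63
Month 3: $4,491.63 +$235.15 interest = $4,726.78; pay $2,043.72 → $2,683.06
Month 4: $2,683.06 +$235.15 interest = $2,918.21; pay $2,043.72 → $874.49
Month 5: $874.49 +$235.15 interest = $1,109.64; pay $1,109.64 → $0.00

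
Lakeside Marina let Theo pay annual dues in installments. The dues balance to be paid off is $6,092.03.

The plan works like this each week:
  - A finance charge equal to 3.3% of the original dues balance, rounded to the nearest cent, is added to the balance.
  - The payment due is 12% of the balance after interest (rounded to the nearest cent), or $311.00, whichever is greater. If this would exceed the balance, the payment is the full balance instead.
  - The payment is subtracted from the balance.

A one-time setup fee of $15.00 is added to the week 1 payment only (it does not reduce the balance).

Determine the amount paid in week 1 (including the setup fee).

Week 1: $6,092.03 +$201.04 interest = $6,293.07; pay $755.17 (+ $15.00 fee) → $5,537.90

$770.17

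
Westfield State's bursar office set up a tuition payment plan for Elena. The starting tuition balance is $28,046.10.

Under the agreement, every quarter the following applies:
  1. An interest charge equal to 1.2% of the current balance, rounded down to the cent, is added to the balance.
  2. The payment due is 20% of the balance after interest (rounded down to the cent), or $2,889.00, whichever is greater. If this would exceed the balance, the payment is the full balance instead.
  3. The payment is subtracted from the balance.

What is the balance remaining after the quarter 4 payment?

$12,049.10

Quarter 1: $28,046.10 +$336.55 interest = $28,382.65; pay $5,676.53 → $22,706.12
Quarter 2: $22,706.12 +$272.47 interest = $22,978.59; pay $4,595.71 → $18,382.88
Quarter 3: $18,382.88 +$220.59 interest = $18,603.47; pay $3,720.69 → $14,882.78
Quarter 4: $14,882.78 +$178.59 interest = $15,061.37; pay $3,012.27 → $12,049.10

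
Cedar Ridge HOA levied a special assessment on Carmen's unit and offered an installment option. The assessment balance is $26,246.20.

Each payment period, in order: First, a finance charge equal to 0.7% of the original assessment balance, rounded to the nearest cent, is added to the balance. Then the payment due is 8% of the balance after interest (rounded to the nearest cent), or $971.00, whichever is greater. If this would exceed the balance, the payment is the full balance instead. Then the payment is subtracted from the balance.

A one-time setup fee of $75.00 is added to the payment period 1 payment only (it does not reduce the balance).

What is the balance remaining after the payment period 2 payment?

Payment period 1: $26,246.20 +$183.72 interest = $26,429.92; pay $2,114.39 (+ $75.00 fee) → $24,315.53
Payment period 2: $24,315.53 +$183.72 interest = $24,499.25; pay $1,959.94 → $22,539.31

$22,539.31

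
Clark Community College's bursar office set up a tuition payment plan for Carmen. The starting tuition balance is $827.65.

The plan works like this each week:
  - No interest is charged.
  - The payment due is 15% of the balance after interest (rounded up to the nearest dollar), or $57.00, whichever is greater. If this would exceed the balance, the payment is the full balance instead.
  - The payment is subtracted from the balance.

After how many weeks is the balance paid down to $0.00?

Week 1: opening $827.65; payment $125.00; balance $702.65
Week 2: opening $702.65; payment $106.00; balance $596.65
Week 3: opening $596.65; payment $90.00; balance $506.65
Week 4: opening $506.65; payment $76.00; balance $430.65
Week 5: opening $430.65; payment $65.00; balance $365.65
Week 6: opening $365.65; payment $57.00; balance $308.65
Week 7: opening $308.65; payment $57.00; balance $251.65
Week 8: opening $251.65; payment $57.00; balance $194.65
Week 9: opening $194.65; payment $57.00; balance $137.65
Week 10: opening $137.65; payment $57.00; balance $80.65
Week 11: opening $80.65; payment $57.00; balance $23.65
Week 12: opening $23.65; payment $23.65; balance $0.00
Balance reaches $0.00 in week 12.

12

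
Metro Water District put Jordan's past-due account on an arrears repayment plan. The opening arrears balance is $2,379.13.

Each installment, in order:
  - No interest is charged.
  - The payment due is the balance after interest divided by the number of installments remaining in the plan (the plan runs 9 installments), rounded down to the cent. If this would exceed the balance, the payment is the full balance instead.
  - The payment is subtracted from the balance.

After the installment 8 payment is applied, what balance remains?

Installment 1: opening $2,379.13; payment $264.34; balance $2,114.79
Installment 2: opening $2,114.79; payment $264.34; balance $1,850.45
Installment 3: opening $1,850.45; payment $264.35; balance $1,586.10
Installment 4: opening $1,586.10; payment $264.35; balance $1,321.75
Installment 5: opening $1,321.75; payment $264.35; balance $1,057.40
Installment 6: opening $1,057.40; payment $264.35; balance $793.05
Installment 7: opening $793.05; payment $264.35; balance $528.70
Installment 8: opening $528.70; payment $264.35; balance $264.35

$264.35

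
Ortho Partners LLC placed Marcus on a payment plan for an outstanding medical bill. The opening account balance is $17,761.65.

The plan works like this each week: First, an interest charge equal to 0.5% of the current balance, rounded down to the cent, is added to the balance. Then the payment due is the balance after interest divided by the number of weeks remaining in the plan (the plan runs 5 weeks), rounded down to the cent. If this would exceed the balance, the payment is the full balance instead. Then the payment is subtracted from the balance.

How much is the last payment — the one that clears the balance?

$3,642.02

# | Opening | Interest | Payment | End bal
1 | $17,761.65 | $88.80 | $3,570.09 | $14,280.36
2 | $14,280.36 | $71.40 | $3,587.94 | $10,763.82
3 | $10,763.82 | $53.81 | $3,605.87 | $7,211.76
4 | $7,211.76 | $36.05 | $3,623.90 | $3,623.91
5 | $3,623.91 | $18.11 | $3,642.02 | $0.00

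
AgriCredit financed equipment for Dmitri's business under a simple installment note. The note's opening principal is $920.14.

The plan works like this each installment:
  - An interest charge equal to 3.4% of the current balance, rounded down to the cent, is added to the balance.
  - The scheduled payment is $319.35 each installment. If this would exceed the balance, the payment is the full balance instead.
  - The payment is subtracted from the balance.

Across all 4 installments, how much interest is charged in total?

Installment 1: opening $920.14; interest $31.28 → $951.42; payment $319.35; balance $632.07
Installment 2: opening $632.07; interest $21.49 → $653.56; payment $319.35; balance $334.21
Installment 3: opening $334.21; interest $11.36 → $345.57; payment $319.35; balance $26.22
Installment 4: opening $26.22; interest $0.89 → $27.11; payment $27.11; balance $0.00
Total interest: $31.28 + $21.49 + $11.36 + $0.89 = $65.02

$65.02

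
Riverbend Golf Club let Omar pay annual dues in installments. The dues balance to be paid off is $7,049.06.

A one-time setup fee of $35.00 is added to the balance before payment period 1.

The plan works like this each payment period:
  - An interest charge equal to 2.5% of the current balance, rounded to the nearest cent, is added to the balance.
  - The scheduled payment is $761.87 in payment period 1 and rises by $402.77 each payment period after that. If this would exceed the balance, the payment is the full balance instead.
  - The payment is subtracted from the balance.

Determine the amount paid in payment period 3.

Payment period 1: opening $7,084.06; interest $177.10 → $7,261.16; payment $761.87; balance $6,499.29
Payment period 2: opening $6,499.29; interest $162.48 → $6,661.77; payment $1,164.64; balance $5,497.13
Payment period 3: opening $5,497.13; interest $137.43 → $5,634.56; payment $1,567.41; balance $4,067.15

$1,567.41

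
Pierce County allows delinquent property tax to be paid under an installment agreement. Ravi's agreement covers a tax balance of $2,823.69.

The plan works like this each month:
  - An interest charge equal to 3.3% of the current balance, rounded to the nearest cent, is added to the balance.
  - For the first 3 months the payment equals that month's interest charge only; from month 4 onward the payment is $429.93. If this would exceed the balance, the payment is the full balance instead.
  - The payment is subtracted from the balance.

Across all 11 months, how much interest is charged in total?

$692.43

Month 1: $2,823.69 +$93.18 interest = $2,916.87; pay $93.18 → $2,823.69
Month 2: $2,823.69 +$93.18 interest = $2,916.87; pay $93.18 → $2,823.69
Month 3: $2,823.69 +$93.18 interest = $2,916.87; pay $93.18 → $2,823.69
Month 4: $2,823.69 +$93.18 interest = $2,916.87; pay $429.93 → $2,486.94
Month 5: $2,486.94 +$82.07 interest = $2,569.01; pay $429.93 → $2,139.08
Month 6: $2,139.08 +$70.59 interest = $2,209.67; pay $429.93 → $1,779.74
Month 7: $1,779.74 +$58.73 interest = $1,838.47; pay $429.93 → $1,408.54
Month 8: $1,408.54 +$46.48 interest = $1,455.02; pay $429.93 → $1,025.09
Month 9: $1,025.09 +$33.83 interest = $1,058.92; pay $429.93 → $628.99
Month 10: $628.99 +$20.76 interest = $649.75; pay $429.93 → $219.82
Month 11: $219.82 +$7.25 interest = $227.07; pay $227.07 → $0.00
Total interest: $93.18 + $93.18 + $93.18 + $93.18 + $82.07 + $70.59 + $58.73 + $46.48 + $33.83 + $20.76 + $7.25 = $692.43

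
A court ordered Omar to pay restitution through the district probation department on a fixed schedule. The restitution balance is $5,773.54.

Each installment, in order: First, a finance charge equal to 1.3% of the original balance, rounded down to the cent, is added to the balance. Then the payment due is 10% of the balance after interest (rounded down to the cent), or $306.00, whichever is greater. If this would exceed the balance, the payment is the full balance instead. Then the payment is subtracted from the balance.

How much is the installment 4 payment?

Installment 1: opening $5,773.54; interest $75.05 → $5,848.59; payment $584.85; balance $5,263.74
Installment 2: opening $5,263.74; interest $75.05 → $5,338.79; payment $533.87; balance $4,804.92
Installment 3: opening $4,804.92; interest $75.05 → $4,879.97; payment $487.99; balance $4,391.98
Installment 4: opening $4,391.98; interest $75.05 → $4,467.03; payment $446.70; balance $4,020.33

$446.70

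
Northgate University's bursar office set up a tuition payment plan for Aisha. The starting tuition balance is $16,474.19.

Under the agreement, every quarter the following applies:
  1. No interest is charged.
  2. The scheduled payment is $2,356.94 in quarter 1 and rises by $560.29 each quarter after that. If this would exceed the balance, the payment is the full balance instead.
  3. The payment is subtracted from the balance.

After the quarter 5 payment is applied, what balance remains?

Quarter 1: opening $16,474.19; payment $2,356.94; balance $14,117.25
Quarter 2: opening $14,117.25; payment $2,917.23; balance $11,200.02
Quarter 3: opening $11,200.02; payment $3,477.52; balance $7,722.50
Quarter 4: opening $7,722.50; payment $4,037.81; balance $3,684.69
Quarter 5: opening $3,684.69; payment $3,684.69; balance $0.00

$0.00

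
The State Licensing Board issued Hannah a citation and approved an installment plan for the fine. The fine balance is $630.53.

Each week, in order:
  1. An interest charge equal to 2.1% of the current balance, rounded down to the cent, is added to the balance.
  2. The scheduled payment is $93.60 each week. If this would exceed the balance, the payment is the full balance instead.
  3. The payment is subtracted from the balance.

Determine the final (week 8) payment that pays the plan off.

Week 1: $630.53 +$13.24 interest = $643.77; pay $93.60 → $550.17
Week 2: $550.17 +$11.55 interest = $561.72; pay $93.60 → $468.12
Week 3: $468.12 +$9.83 interest = $477.95; pay $93.60 → $384.35
Week 4: $384.35 +$8.07 interest = $392.42; pay $93.60 → $298.82
Week 5: $298.82 +$6.27 interest = $305.09; pay $93.60 → $211.49
Week 6: $211.49 +$4.44 interest = $215.93; pay $93.60 → $122.33
Week 7: $122.33 +$2.56 interest = $124.89; pay $93.60 → $31.29
Week 8: $31.29 +$0.65 interest = $31.94; pay $31.94 → $0.00

$31.94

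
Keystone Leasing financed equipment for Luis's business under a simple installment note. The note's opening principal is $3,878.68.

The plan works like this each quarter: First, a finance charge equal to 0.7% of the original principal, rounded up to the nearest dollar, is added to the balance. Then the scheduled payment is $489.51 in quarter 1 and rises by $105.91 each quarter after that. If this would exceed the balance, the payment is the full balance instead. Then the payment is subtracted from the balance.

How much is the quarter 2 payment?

$595.42

Quarter 1: $3,878.68 +$28.00 interest = $3,906.68; pay $489.51 → $3,417.17
Quarter 2: $3,417.17 +$28.00 interest = $3,445.17; pay $595.42 → $2,849.75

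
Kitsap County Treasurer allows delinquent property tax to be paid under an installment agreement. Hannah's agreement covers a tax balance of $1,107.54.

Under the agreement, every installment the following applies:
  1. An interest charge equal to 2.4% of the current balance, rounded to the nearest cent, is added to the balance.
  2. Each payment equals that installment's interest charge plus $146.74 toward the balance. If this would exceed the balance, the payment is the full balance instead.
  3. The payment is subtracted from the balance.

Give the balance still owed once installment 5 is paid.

Installment 1: $1,107.54 +$26.58 interest = $1,134.12; pay $173.32 → $960.80
Installment 2: $960.80 +$23.06 interest = $983.86; pay $169.80 → $814.06
Installment 3: $814.06 +$19.54 interest = $833.60; pay $166.28 → $667.32
Installment 4: $667.32 +$16.02 interest = $683.34; pay $162.76 → $520.58
Installment 5: $520.58 +$12.49 interest = $533.07; pay $159.23 → $373.84

$373.84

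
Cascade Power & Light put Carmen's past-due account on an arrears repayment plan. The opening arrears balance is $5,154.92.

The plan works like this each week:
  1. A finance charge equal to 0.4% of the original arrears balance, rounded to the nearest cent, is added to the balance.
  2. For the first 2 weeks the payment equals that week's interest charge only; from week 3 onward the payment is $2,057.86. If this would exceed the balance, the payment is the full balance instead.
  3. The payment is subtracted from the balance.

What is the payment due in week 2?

$20.62

# | Opening | Interest | Payment | End bal
1 | $5,154.92 | $20.62 | $20.62 | $5,154.92
2 | $5,154.92 | $20.62 | $20.62 | $5,154.92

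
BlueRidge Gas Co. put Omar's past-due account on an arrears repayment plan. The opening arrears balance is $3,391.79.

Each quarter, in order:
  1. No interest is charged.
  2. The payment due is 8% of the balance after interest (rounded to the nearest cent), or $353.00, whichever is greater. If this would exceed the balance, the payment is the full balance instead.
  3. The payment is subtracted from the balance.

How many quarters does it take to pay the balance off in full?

# | Opening | Payment | End bal
1 | $3,391.79 | $353.00 | $3,038.79
2 | $3,038.79 | $353.00 | $2,685.79
3 | $2,685.79 | $353.00 | $2,332.79
4 | $2,332.79 | $353.00 | $1,979.79
5 | $1,979.79 | $353.00 | $1,626.79
6 | $1,626.79 | $353.00 | $1,273.79
7 | $1,273.79 | $353.00 | $920.79
8 | $920.79 | $353.00 | $567.79
9 | $567.79 | $353.00 | $214.79
10 | $214.79 | $214.79 | $0.00
Balance reaches $0.00 in quarter 10.

10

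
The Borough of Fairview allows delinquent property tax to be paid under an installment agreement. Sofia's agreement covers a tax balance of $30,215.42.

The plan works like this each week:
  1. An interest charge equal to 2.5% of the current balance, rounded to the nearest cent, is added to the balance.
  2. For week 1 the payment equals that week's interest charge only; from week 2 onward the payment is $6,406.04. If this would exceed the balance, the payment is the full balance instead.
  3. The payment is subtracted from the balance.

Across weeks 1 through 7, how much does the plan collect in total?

Week 1: $30,215.42 +$755.39 interest = $30,970.81; pay $755.39 → $30,215.42
Week 2: $30,215.42 +$755.39 interest = $30,970.81; pay $6,406.04 → $24,564.77
Week 3: $24,564.77 +$614.12 interest = $25,178.89; pay $6,406.04 → $18,772.85
Week 4: $18,772.85 +$469.32 interest = $19,242.17; pay $6,406.04 → $12,836.13
Week 5: $12,836.13 +$320.90 interest = $13,157.03; pay $6,406.04 → $6,750.99
Week 6: $6,750.99 +$168.77 interest = $6,919.76; pay $6,406.04 → $513.72
Week 7: $513.72 +$12.84 interest = $526.56; pay $526.56 → $0.00
Total paid: $33,312.15

$33,312.15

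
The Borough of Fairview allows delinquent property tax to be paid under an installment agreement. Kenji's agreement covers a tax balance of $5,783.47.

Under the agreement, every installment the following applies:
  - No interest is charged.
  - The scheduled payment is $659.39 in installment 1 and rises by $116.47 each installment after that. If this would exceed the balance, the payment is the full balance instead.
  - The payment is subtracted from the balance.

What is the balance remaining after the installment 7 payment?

Installment 1: opening $5,783.47; payment $659.39; balance $5,124.08
Installment 2: opening $5,124.08; payment $775.86; balance $4,348.22
Installment 3: opening $4,348.22; payment $892.33; balance $3,455.89
Installment 4: opening $3,455.89; payment $1,008.80; balance $2,447.09
Installment 5: opening $2,447.09; payment $1,125.27; balance $1,321.82
Installment 6: opening $1,321.82; payment $1,241.74; balance $80.08
Installment 7: opening $80.08; payment $80.08; balance $0.00

$0.00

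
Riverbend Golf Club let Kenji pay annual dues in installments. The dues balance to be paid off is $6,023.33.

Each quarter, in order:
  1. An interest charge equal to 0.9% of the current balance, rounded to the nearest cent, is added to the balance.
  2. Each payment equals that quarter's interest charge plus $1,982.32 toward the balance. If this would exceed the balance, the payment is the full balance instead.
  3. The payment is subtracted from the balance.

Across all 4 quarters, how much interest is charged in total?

$109.80

Quarter 1: $6,023.33 +$54.21 interest = $6,077.54; pay $2,036.53 → $4,041.01
Quarter 2: $4,041.01 +$36.37 interest = $4,077.38; pay $2,018.69 → $2,058.69
Quarter 3: $2,058.69 +$18.53 interest = $2,077.22; pay $2,000.85 → $76.37
Quarter 4: $76.37 +$0.69 interest = $77.06; pay $77.06 → $0.00
Total interest: $54.21 + $36.37 + $18.53 + $0.69 = $109.80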